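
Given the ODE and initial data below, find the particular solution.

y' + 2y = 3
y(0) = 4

General solution: y = 3/2 + Ce^(-2x)
Applying y(0) = 4: C = 4 - 3/2 = 5/2
Particular solution: y = 3/2 + (5/2)e^(-2x)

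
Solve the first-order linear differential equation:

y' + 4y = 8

Using integrating factor method:

General solution: y = 2 + Ce^(-4x)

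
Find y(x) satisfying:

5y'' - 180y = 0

Characteristic equation: 5r² - 180 = 0
Divide by 5: r² - 36 = 0
Roots: r = 6, -6 (distinct real)
General solution: y = C₁e^(6x) + C₂e^(-6x)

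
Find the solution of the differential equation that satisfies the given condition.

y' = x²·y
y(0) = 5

General solution: y = Ce^(x³/3)
Applying IC y(0) = 5:
Particular solution: y = 5e^(x³/3)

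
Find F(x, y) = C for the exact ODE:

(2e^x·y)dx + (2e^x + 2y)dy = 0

Verify exactness: ∂M/∂y = ∂N/∂x ✓
Find F(x,y) such that ∂F/∂x = M, ∂F/∂y = N
Solution: 2e^x·y + y² = C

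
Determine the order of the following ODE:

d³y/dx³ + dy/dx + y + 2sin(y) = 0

The order is 3 (highest derivative is of order 3).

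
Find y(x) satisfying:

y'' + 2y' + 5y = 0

Characteristic equation: r² + 2r + 5 = 0
Roots: r = -1 ± 2i (complex conjugates)
General solution: y = e^(-x)(C₁cos(2x) + C₂sin(2x))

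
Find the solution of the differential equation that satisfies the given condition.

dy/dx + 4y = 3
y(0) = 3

General solution: y = 3/4 + Ce^(-4x)
Applying y(0) = 3: C = 3 - 3/4 = 9/4
Particular solution: y = 3/4 + (9/4)e^(-4x)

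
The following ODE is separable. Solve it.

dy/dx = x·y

Separating variables and integrating:
ln|y| = x^2/2 + C

General solution: y = Ce^(x^2/2)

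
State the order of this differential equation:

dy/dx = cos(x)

The order is 1 (highest derivative is of order 1).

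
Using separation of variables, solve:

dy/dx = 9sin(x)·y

Separating variables and integrating:
ln|y| = -9cos(x) + C

General solution: y = Ce^(-9cos(x))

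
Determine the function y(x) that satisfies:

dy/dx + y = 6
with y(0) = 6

General solution: y = 6 + Ce^(-x)
Applying y(0) = 6: C = 6 - 6 = 0
Particular solution: y = 6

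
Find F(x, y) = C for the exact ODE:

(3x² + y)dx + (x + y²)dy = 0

Verify exactness: ∂M/∂y = ∂N/∂x ✓
Find F(x,y) such that ∂F/∂x = M, ∂F/∂y = N
Solution: x³ + xy + y³/3 = C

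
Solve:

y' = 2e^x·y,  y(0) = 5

General solution: y = Ce^(2e^x)
Applying IC y(0) = 5:
Particular solution: y = 5e^(2(e^x - 1))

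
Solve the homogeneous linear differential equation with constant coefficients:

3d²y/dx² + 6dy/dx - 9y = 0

Characteristic equation: 3r² + 6r - 9 = 0
Divide by 3: r² + 2r - 3 = 0
Roots: r = 1, -3 (distinct real)
General solution: y = C₁e^x + C₂e^(-3x)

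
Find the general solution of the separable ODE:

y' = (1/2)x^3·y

Separating variables and integrating:
ln|y| = x^4/8 + C

General solution: y = Ce^(x^4/8)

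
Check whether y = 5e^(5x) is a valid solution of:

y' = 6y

Verification:
y = 5e^(5x)
y' = 25e^(5x)
But 6y = 30e^(5x)
y' ≠ 6y — the derivative does not match

No, it is not a solution.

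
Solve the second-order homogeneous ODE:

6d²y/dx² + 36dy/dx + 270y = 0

Characteristic equation: 6r² + 36r + 270 = 0
Divide by 6: r² + 6r + 45 = 0
Roots: r = -3 ± 6i (complex conjugates)
General solution: y = e^(-3x)(C₁cos(6x) + C₂sin(6x))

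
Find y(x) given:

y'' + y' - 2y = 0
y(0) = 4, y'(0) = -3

General solution: y = C₁e^x + C₂e^(-2x)
Applying ICs: C₁ = 5/3, C₂ = 7/3
Particular solution: y = (5/3)e^x + (7/3)e^(-2x)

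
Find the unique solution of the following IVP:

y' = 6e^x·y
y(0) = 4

General solution: y = Ce^(6e^x)
Applying IC y(0) = 4:
Particular solution: y = 4e^(6(e^x - 1))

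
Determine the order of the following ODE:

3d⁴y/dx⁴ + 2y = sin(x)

The order is 4 (highest derivative is of order 4).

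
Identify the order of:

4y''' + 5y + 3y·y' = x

The order is 3 (highest derivative is of order 3).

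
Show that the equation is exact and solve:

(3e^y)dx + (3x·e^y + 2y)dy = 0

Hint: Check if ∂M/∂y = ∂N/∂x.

Verify exactness: ∂M/∂y = ∂N/∂x ✓
Find F(x,y) such that ∂F/∂x = M, ∂F/∂y = N
Solution: 3x·e^y + y² = C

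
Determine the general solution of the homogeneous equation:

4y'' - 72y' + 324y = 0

Characteristic equation: 4r² - 72r + 324 = 0
Divide by 4: r² - 18r + 81 = 0
Factored: (r - 9)² = 0
Repeated root: r = 9
General solution: y = (C₁ + C₂x)e^(9x)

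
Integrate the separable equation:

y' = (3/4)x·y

Separating variables and integrating:
ln|y| = 3x^2/8 + C

General solution: y = Ce^(3x^2/8)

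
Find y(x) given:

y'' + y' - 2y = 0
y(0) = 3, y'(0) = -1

General solution: y = C₁e^x + C₂e^(-2x)
Applying ICs: C₁ = 5/3, C₂ = 4/3
Particular solution: y = (5/3)e^x + (4/3)e^(-2x)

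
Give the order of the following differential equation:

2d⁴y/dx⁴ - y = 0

The order is 4 (highest derivative is of order 4).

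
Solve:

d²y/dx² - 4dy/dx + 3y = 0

Characteristic equation: r² - 4r + 3 = 0
Roots: r = 3, 1 (distinct real)
General solution: y = C₁e^(3x) + C₂e^x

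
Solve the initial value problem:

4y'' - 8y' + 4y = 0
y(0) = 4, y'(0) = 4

General solution: y = (C₁ + C₂x)e^x
Repeated root r = 1
Applying ICs: C₁ = 4, C₂ = 0
Particular solution: y = 4e^x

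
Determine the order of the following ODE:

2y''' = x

The order is 3 (highest derivative is of order 3).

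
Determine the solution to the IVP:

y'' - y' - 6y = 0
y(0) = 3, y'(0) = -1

General solution: y = C₁e^(3x) + C₂e^(-2x)
Applying ICs: C₁ = 1, C₂ = 2
Particular solution: y = e^(3x) + 2e^(-2x)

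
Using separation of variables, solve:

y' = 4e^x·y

Separating variables and integrating:
ln|y| = 4e^x + C

General solution: y = Ce^(4e^x)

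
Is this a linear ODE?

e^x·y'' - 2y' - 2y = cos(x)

Yes. Linear (y and its derivatives appear to the first power only, no products of y terms)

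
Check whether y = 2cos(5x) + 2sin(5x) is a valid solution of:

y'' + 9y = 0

Verification:
y'' = -50cos(5x) - 50sin(5x)
y'' + 9y ≠ 0 (frequency mismatch: got 25 instead of 9)

No, it is not a solution.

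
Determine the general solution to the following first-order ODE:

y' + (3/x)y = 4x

Using integrating factor method:

General solution: y = (4/5)x^2 + Cx^(-3)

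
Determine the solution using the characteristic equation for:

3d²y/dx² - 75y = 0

Characteristic equation: 3r² - 75 = 0
Divide by 3: r² - 25 = 0
Roots: r = 5, -5 (distinct real)
General solution: y = C₁e^(5x) + C₂e^(-5x)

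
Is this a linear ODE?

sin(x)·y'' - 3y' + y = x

Yes. Linear (y and its derivatives appear to the first power only, no products of y terms)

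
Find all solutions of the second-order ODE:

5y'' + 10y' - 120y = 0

Characteristic equation: 5r² + 10r - 120 = 0
Divide by 5: r² + 2r - 24 = 0
Roots: r = 4, -6 (distinct real)
General solution: y = C₁e^(4x) + C₂e^(-6x)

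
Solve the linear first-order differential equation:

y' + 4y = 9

Using integrating factor method:

General solution: y = 9/4 + Ce^(-4x)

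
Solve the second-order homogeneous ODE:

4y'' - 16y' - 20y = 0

Characteristic equation: 4r² - 16r - 20 = 0
Divide by 4: r² - 4r - 5 = 0
Roots: r = 5, -1 (distinct real)
General solution: y = C₁e^(5x) + C₂e^(-x)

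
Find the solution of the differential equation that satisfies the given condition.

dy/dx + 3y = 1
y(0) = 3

General solution: y = 1/3 + Ce^(-3x)
Applying y(0) = 3: C = 3 - 1/3 = 8/3
Particular solution: y = 1/3 + (8/3)e^(-3x)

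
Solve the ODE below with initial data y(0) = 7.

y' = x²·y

General solution: y = Ce^(x³/3)
Applying IC y(0) = 7:
Particular solution: y = 7e^(x³/3)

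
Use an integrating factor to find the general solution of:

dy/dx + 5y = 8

Using integrating factor method:

General solution: y = 8/5 + Ce^(-5x)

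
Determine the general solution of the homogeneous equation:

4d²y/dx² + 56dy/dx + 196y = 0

Characteristic equation: 4r² + 56r + 196 = 0
Divide by 4: r² + 14r + 49 = 0
Factored: (r + 7)² = 0
Repeated root: r = -7
General solution: y = (C₁ + C₂x)e^(-7x)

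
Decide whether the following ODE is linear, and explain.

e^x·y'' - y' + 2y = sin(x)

Linear (y and its derivatives appear to the first power only, no products of y terms)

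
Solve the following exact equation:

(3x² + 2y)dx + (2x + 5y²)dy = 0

Verify exactness: ∂M/∂y = ∂N/∂x ✓
Find F(x,y) such that ∂F/∂x = M, ∂F/∂y = N
Solution: x³ + 2xy + 5y³/3 = C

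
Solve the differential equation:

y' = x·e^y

Separating variables and integrating:
-e^(-y) = x²/2 + C

General solution: y = -ln(C - x²/2)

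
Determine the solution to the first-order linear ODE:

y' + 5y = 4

Using integrating factor method:

General solution: y = 4/5 + Ce^(-5x)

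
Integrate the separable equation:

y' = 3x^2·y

Separating variables and integrating:
ln|y| = x^3 + C

General solution: y = Ce^(x^3)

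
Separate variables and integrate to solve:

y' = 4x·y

Separating variables and integrating:
ln|y| = 2x^2 + C

General solution: y = Ce^(2x^2)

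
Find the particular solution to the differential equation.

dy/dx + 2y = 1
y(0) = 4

General solution: y = 1/2 + Ce^(-2x)
Applying y(0) = 4: C = 4 - 1/2 = 7/2
Particular solution: y = 1/2 + (7/2)e^(-2x)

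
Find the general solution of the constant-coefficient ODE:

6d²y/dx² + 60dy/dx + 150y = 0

Characteristic equation: 6r² + 60r + 150 = 0
Divide by 6: r² + 10r + 25 = 0
Factored: (r + 5)² = 0
Repeated root: r = -5
General solution: y = (C₁ + C₂x)e^(-5x)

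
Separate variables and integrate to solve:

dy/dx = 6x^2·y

Separating variables and integrating:
ln|y| = 2x^3 + C

General solution: y = Ce^(2x^3)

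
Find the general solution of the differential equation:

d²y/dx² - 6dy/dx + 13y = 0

Characteristic equation: r² - 6r + 13 = 0
Roots: r = 3 ± 2i (complex conjugates)
General solution: y = e^(3x)(C₁cos(2x) + C₂sin(2x))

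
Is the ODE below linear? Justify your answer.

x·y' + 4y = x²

Yes. Linear (y and its derivatives appear to the first power only, no products of y terms)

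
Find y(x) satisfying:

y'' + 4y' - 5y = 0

Characteristic equation: r² + 4r - 5 = 0
Roots: r = 1, -5 (distinct real)
General solution: y = C₁e^x + C₂e^(-5x)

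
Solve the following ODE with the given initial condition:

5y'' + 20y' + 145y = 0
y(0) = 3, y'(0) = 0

General solution: y = e^(-2x)(C₁cos(5x) + C₂sin(5x))
Complex roots r = -2 ± 5i
Applying ICs: C₁ = 3, C₂ = 6/5
Particular solution: y = e^(-2x)(3cos(5x) + (6/5)sin(5x))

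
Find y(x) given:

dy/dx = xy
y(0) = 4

General solution: y = Ce^(x²/2)
Applying IC y(0) = 4:
Particular solution: y = 4e^(x²/2)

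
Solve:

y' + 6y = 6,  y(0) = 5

General solution: y = 1 + Ce^(-6x)
Applying y(0) = 5: C = 5 - 1 = 4
Particular solution: y = 1 + 4e^(-6x)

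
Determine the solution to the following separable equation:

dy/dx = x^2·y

Separating variables and integrating:
ln|y| = x^3/3 + C

General solution: y = Ce^(x^3/3)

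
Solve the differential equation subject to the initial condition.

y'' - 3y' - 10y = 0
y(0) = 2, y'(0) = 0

General solution: y = C₁e^(5x) + C₂e^(-2x)
Applying ICs: C₁ = 4/7, C₂ = 10/7
Particular solution: y = (4/7)e^(5x) + (10/7)e^(-2x)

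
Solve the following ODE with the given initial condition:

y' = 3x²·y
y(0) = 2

General solution: y = Ce^(x³)
Applying IC y(0) = 2:
Particular solution: y = 2e^(x³)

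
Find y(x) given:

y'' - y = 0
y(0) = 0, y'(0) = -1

General solution: y = C₁e^x + C₂e^(-x)
Applying ICs: C₁ = -1/2, C₂ = 1/2
Particular solution: y = -(1/2)e^x + (1/2)e^(-x)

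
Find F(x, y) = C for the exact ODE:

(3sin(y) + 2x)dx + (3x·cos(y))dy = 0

Verify exactness: ∂M/∂y = ∂N/∂x ✓
Find F(x,y) such that ∂F/∂x = M, ∂F/∂y = N
Solution: 3x·sin(y) + x² = C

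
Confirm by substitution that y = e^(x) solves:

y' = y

Verification:
y = e^(x)
y' = e^(x)
y = e^(x)
y' = y ✓

Yes, it is a solution.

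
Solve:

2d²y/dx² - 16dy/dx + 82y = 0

Characteristic equation: 2r² - 16r + 82 = 0
Divide by 2: r² - 8r + 41 = 0
Roots: r = 4 ± 5i (complex conjugates)
General solution: y = e^(4x)(C₁cos(5x) + C₂sin(5x))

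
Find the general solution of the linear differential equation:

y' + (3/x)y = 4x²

Using integrating factor method:

General solution: y = (2/3)x^3 + Cx^(-3)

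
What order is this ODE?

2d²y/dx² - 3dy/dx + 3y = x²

The order is 2 (highest derivative is of order 2).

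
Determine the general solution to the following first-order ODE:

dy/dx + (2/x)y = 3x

Using integrating factor method:

General solution: y = (3/4)x^2 + Cx^(-2)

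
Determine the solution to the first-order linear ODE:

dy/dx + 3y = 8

Using integrating factor method:

General solution: y = 8/3 + Ce^(-3x)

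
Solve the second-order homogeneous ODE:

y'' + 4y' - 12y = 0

Characteristic equation: r² + 4r - 12 = 0
Roots: r = 2, -6 (distinct real)
General solution: y = C₁e^(2x) + C₂e^(-6x)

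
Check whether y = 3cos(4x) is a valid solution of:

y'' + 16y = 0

Verification:
y'' = -48cos(4x)
y'' + 16y = 0 ✓

Yes, it is a solution.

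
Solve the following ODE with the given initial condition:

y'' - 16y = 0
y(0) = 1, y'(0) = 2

General solution: y = C₁e^(4x) + C₂e^(-4x)
Applying ICs: C₁ = 3/4, C₂ = 1/4
Particular solution: y = (3/4)e^(4x) + (1/4)e^(-4x)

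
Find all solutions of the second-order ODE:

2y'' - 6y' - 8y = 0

Characteristic equation: 2r² - 6r - 8 = 0
Divide by 2: r² - 3r - 4 = 0
Roots: r = 4, -1 (distinct real)
General solution: y = C₁e^(4x) + C₂e^(-x)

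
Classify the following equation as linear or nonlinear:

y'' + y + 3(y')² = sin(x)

Nonlinear ((y')² term)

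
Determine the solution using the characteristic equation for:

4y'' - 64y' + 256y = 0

Characteristic equation: 4r² - 64r + 256 = 0
Divide by 4: r² - 16r + 64 = 0
Factored: (r - 8)² = 0
Repeated root: r = 8
General solution: y = (C₁ + C₂x)e^(8x)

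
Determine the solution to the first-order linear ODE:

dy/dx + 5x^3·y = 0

Using integrating factor method:

General solution: y = Ce^(-5x^4/4)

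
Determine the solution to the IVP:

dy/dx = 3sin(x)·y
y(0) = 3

General solution: y = Ce^(-3cos(x))
Applying IC y(0) = 3:
Particular solution: y = 3e^(3(1-cos(x)))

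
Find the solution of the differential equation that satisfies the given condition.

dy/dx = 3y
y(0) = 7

General solution: y = Ce^(3x)
Applying IC y(0) = 7:
Particular solution: y = 7e^(3x)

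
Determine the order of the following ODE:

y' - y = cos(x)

The order is 1 (highest derivative is of order 1).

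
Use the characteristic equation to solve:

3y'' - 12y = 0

Characteristic equation: 3r² - 12 = 0
Divide by 3: r² - 4 = 0
Roots: r = 2, -2 (distinct real)
General solution: y = C₁e^(2x) + C₂e^(-2x)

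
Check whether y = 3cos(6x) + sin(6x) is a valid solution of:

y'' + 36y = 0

Verification:
y'' = -108cos(6x) - 36sin(6x)
y'' + 36y = 0 ✓

Yes, it is a solution.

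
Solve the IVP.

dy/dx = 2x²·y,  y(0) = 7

General solution: y = Ce^(2x³/3)
Applying IC y(0) = 7:
Particular solution: y = 7e^(2x³/3)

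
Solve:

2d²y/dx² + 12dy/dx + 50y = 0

Characteristic equation: 2r² + 12r + 50 = 0
Divide by 2: r² + 6r + 25 = 0
Roots: r = -3 ± 4i (complex conjugates)
General solution: y = e^(-3x)(C₁cos(4x) + C₂sin(4x))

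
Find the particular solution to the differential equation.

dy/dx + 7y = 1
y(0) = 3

General solution: y = 1/7 + Ce^(-7x)
Applying y(0) = 3: C = 3 - 1/7 = 20/7
Particular solution: y = 1/7 + (20/7)e^(-7x)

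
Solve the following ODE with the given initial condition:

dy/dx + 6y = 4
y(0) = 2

General solution: y = 2/3 + Ce^(-6x)
Applying y(0) = 2: C = 2 - 2/3 = 4/3
Particular solution: y = 2/3 + (4/3)e^(-6x)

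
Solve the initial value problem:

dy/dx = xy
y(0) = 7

General solution: y = Ce^(x²/2)
Applying IC y(0) = 7:
Particular solution: y = 7e^(x²/2)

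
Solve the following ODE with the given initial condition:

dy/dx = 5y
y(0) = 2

General solution: y = Ce^(5x)
Applying IC y(0) = 2:
Particular solution: y = 2e^(5x)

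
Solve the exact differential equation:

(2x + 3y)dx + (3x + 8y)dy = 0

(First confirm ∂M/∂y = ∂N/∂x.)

Verify exactness: ∂M/∂y = ∂N/∂x ✓
Find F(x,y) such that ∂F/∂x = M, ∂F/∂y = N
Solution: x² + 3xy + 4y² = C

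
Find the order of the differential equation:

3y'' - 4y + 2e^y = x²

The order is 2 (highest derivative is of order 2).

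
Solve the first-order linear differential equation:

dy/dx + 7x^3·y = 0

Using integrating factor method:

General solution: y = Ce^(-7x^4/4)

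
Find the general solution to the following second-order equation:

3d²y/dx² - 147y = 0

Characteristic equation: 3r² - 147 = 0
Divide by 3: r² - 49 = 0
Roots: r = 7, -7 (distinct real)
General solution: y = C₁e^(7x) + C₂e^(-7x)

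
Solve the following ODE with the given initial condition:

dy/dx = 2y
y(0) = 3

General solution: y = Ce^(2x)
Applying IC y(0) = 3:
Particular solution: y = 3e^(2x)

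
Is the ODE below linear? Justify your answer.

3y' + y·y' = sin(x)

No. Nonlinear (product y·y')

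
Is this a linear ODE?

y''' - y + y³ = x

No. Nonlinear (y³ term)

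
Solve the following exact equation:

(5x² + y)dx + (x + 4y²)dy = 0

Verify exactness: ∂M/∂y = ∂N/∂x ✓
Find F(x,y) such that ∂F/∂x = M, ∂F/∂y = N
Solution: 5x³/3 + xy + 4y³/3 = C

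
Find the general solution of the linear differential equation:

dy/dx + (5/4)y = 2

Using integrating factor method:

General solution: y = 8/5 + Ce^(-5x/4)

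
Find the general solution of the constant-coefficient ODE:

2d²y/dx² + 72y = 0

Characteristic equation: 2r² + 72 = 0
Divide by 2: r² + 36 = 0
Roots: r = ±6i (complex conjugates)
General solution: y = C₁cos(6x) + C₂sin(6x)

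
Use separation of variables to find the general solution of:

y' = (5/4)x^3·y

Separating variables and integrating:
ln|y| = 5x^4/16 + C

General solution: y = Ce^(5x^4/16)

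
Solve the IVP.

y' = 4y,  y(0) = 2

General solution: y = Ce^(4x)
Applying IC y(0) = 2:
Particular solution: y = 2e^(4x)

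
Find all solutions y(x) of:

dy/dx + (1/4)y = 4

Using integrating factor method:

General solution: y = 16 + Ce^(-x/4)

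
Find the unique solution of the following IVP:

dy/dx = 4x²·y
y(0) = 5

General solution: y = Ce^(4x³/3)
Applying IC y(0) = 5:
Particular solution: y = 5e^(4x³/3)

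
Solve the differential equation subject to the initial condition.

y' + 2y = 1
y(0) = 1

General solution: y = 1/2 + Ce^(-2x)
Applying y(0) = 1: C = 1 - 1/2 = 1/2
Particular solution: y = 1/2 + (1/2)e^(-2x)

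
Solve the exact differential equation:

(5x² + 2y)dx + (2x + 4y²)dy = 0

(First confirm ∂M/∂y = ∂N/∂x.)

Verify exactness: ∂M/∂y = ∂N/∂x ✓
Find F(x,y) such that ∂F/∂x = M, ∂F/∂y = N
Solution: 5x³/3 + 2xy + 4y³/3 = C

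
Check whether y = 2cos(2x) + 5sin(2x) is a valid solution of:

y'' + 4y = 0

Verification:
y'' = -8cos(2x) - 20sin(2x)
y'' + 4y = 0 ✓

Yes, it is a solution.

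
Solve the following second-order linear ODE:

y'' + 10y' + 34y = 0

Characteristic equation: r² + 10r + 34 = 0
Roots: r = -5 ± 3i (complex conjugates)
General solution: y = e^(-5x)(C₁cos(3x) + C₂sin(3x))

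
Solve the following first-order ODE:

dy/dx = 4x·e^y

Separating variables and integrating:
-e^(-y) = 2x² + C

General solution: y = -ln(C - 2x²)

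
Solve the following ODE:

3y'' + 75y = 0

Characteristic equation: 3r² + 75 = 0
Divide by 3: r² + 25 = 0
Roots: r = ±5i (complex conjugates)
General solution: y = C₁cos(5x) + C₂sin(5x)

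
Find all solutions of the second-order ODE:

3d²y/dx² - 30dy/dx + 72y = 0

Characteristic equation: 3r² - 30r + 72 = 0
Divide by 3: r² - 10r + 24 = 0
Roots: r = 4, 6 (distinct real)
General solution: y = C₁e^(4x) + C₂e^(6x)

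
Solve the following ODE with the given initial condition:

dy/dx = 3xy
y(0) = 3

General solution: y = Ce^(3x²/2)
Applying IC y(0) = 3:
Particular solution: y = 3e^(3x²/2)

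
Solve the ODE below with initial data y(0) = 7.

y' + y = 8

General solution: y = 8 + Ce^(-x)
Applying y(0) = 7: C = 7 - 8 = -1
Particular solution: y = 8 - e^(-x)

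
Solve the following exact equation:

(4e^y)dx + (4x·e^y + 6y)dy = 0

Verify exactness: ∂M/∂y = ∂N/∂x ✓
Find F(x,y) such that ∂F/∂x = M, ∂F/∂y = N
Solution: 4x·e^y + 3y² = C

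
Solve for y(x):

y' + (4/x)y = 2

Using integrating factor method:

General solution: y = (2/5)x + Cx^(-4)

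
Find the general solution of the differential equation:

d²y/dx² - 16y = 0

Characteristic equation: r² - 16 = 0
Roots: r = 4, -4 (distinct real)
General solution: y = C₁e^(4x) + C₂e^(-4x)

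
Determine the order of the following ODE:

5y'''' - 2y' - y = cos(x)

The order is 4 (highest derivative is of order 4).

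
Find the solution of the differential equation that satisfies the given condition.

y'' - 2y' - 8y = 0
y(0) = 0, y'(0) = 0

General solution: y = C₁e^(4x) + C₂e^(-2x)
Applying ICs: C₁ = 0, C₂ = 0
Particular solution: y = 0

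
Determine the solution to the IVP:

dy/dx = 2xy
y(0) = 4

General solution: y = Ce^(x²)
Applying IC y(0) = 4:
Particular solution: y = 4e^(x²)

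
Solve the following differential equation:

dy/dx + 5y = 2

Using integrating factor method:

General solution: y = 2/5 + Ce^(-5x)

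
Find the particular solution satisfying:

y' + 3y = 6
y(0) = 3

General solution: y = 2 + Ce^(-3x)
Applying y(0) = 3: C = 3 - 2 = 1
Particular solution: y = 2 + e^(-3x)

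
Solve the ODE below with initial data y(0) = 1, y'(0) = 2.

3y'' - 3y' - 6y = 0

General solution: y = C₁e^(2x) + C₂e^(-x)
Applying ICs: C₁ = 1, C₂ = 0
Particular solution: y = e^(2x)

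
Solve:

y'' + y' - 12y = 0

Characteristic equation: r² + r - 12 = 0
Roots: r = 3, -4 (distinct real)
General solution: y = C₁e^(3x) + C₂e^(-4x)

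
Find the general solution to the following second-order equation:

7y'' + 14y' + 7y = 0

Characteristic equation: 7r² + 14r + 7 = 0
Divide by 7: r² + 2r + 1 = 0
Factored: (r + 1)² = 0
Repeated root: r = -1
General solution: y = (C₁ + C₂x)e^(-x)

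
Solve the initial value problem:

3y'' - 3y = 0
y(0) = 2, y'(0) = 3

General solution: y = C₁e^x + C₂e^(-x)
Applying ICs: C₁ = 5/2, C₂ = -1/2
Particular solution: y = (5/2)e^x - (1/2)e^(-x)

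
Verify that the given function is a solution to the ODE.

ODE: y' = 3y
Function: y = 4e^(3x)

Verification:
y = 4e^(3x)
y' = 12e^(3x)
3y = 12e^(3x)
y' = 3y ✓

Yes, it is a solution.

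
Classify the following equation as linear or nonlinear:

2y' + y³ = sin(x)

Nonlinear (y³ term)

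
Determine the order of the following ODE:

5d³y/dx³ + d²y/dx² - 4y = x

The order is 3 (highest derivative is of order 3).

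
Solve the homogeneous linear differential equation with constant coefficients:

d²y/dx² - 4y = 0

Characteristic equation: r² - 4 = 0
Roots: r = 2, -2 (distinct real)
General solution: y = C₁e^(2x) + C₂e^(-2x)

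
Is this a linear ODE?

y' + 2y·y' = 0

No. Nonlinear (product y·y')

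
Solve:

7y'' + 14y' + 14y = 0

Characteristic equation: 7r² + 14r + 14 = 0
Divide by 7: r² + 2r + 2 = 0
Roots: r = -1 ± i (complex conjugates)
General solution: y = e^(-x)(C₁cos(x) + C₂sin(x))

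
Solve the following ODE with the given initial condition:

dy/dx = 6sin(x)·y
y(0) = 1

General solution: y = Ce^(-6cos(x))
Applying IC y(0) = 1:
Particular solution: y = e^(6(1-cos(x)))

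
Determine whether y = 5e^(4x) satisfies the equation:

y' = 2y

Verification:
y = 5e^(4x)
y' = 20e^(4x)
But 2y = 10e^(4x)
y' ≠ 2y — the derivative does not match

No, it is not a solution.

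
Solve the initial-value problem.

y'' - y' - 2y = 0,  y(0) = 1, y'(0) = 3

General solution: y = C₁e^(2x) + C₂e^(-x)
Applying ICs: C₁ = 4/3, C₂ = -1/3
Particular solution: y = (4/3)e^(2x) - (1/3)e^(-x)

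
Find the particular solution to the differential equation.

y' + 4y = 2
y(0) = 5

General solution: y = 1/2 + Ce^(-4x)
Applying y(0) = 5: C = 5 - 1/2 = 9/2
Particular solution: y = 1/2 + (9/2)e^(-4x)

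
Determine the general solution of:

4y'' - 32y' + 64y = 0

Characteristic equation: 4r² - 32r + 64 = 0
Divide by 4: r² - 8r + 16 = 0
Factored: (r - 4)² = 0
Repeated root: r = 4
General solution: y = (C₁ + C₂x)e^(4x)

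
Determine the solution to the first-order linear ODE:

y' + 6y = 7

Using integrating factor method:

General solution: y = 7/6 + Ce^(-6x)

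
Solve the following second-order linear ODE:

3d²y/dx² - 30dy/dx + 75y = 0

Characteristic equation: 3r² - 30r + 75 = 0
Divide by 3: r² - 10r + 25 = 0
Factored: (r - 5)² = 0
Repeated root: r = 5
General solution: y = (C₁ + C₂x)e^(5x)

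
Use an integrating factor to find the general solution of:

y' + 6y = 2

Using integrating factor method:

General solution: y = 1/3 + Ce^(-6x)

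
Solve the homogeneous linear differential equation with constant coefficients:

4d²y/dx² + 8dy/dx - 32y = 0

Characteristic equation: 4r² + 8r - 32 = 0
Divide by 4: r² + 2r - 8 = 0
Roots: r = 2, -4 (distinct real)
General solution: y = C₁e^(2x) + C₂e^(-4x)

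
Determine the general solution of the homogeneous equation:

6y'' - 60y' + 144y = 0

Characteristic equation: 6r² - 60r + 144 = 0
Divide by 6: r² - 10r + 24 = 0
Roots: r = 6, 4 (distinct real)
General solution: y = C₁e^(6x) + C₂e^(4x)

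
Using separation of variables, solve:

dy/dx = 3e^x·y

Separating variables and integrating:
ln|y| = 3e^x + C

General solution: y = Ce^(3e^x)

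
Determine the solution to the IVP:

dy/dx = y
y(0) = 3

General solution: y = Ce^x
Applying IC y(0) = 3:
Particular solution: y = 3e^x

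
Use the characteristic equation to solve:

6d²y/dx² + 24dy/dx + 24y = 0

Characteristic equation: 6r² + 24r + 24 = 0
Divide by 6: r² + 4r + 4 = 0
Factored: (r + 2)² = 0
Repeated root: r = -2
General solution: y = (C₁ + C₂x)e^(-2x)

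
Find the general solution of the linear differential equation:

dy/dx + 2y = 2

Using integrating factor method:

General solution: y = 1 + Ce^(-2x)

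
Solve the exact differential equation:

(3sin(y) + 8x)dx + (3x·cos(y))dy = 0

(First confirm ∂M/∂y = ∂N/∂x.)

Verify exactness: ∂M/∂y = ∂N/∂x ✓
Find F(x,y) such that ∂F/∂x = M, ∂F/∂y = N
Solution: 3x·sin(y) + 4x² = C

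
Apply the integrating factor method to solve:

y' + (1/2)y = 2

Using integrating factor method:

General solution: y = 4 + Ce^(-x/2)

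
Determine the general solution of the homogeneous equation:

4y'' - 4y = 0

Characteristic equation: 4r² - 4 = 0
Divide by 4: r² - 1 = 0
Roots: r = 1, -1 (distinct real)
General solution: y = C₁e^x + C₂e^(-x)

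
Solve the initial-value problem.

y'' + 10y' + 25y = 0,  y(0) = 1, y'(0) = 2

General solution: y = (C₁ + C₂x)e^(-5x)
Repeated root r = -5
Applying ICs: C₁ = 1, C₂ = 7
Particular solution: y = (1 + 7x)e^(-5x)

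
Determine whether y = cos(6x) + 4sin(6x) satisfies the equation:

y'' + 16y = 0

Verification:
y'' = -36cos(6x) - 144sin(6x)
y'' + 16y ≠ 0 (frequency mismatch: got 36 instead of 16)

No, it is not a solution.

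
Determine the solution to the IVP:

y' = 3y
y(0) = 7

General solution: y = Ce^(3x)
Applying IC y(0) = 7:
Particular solution: y = 7e^(3x)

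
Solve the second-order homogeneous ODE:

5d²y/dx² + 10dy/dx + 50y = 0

Characteristic equation: 5r² + 10r + 50 = 0
Divide by 5: r² + 2r + 10 = 0
Roots: r = -1 ± 3i (complex conjugates)
General solution: y = e^(-x)(C₁cos(3x) + C₂sin(3x))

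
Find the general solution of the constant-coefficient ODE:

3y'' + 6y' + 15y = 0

Characteristic equation: 3r² + 6r + 15 = 0
Divide by 3: r² + 2r + 5 = 0
Roots: r = -1 ± 2i (complex conjugates)
General solution: y = e^(-x)(C₁cos(2x) + C₂sin(2x))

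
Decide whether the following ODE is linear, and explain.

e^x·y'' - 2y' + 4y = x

Linear (y and its derivatives appear to the first power only, no products of y terms)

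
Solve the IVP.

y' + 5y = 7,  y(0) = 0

General solution: y = 7/5 + Ce^(-5x)
Applying y(0) = 0: C = 0 - 7/5 = -7/5
Particular solution: y = 7/5 - (7/5)e^(-5x)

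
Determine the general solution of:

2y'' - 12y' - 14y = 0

Characteristic equation: 2r² - 12r - 14 = 0
Divide by 2: r² - 6r - 7 = 0
Roots: r = 7, -1 (distinct real)
General solution: y = C₁e^(7x) + C₂e^(-x)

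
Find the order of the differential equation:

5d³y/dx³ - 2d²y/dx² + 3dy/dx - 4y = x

The order is 3 (highest derivative is of order 3).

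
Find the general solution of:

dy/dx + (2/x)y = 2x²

Using integrating factor method:

General solution: y = (2/5)x^3 + Cx^(-2)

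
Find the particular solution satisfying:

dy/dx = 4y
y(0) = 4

General solution: y = Ce^(4x)
Applying IC y(0) = 4:
Particular solution: y = 4e^(4x)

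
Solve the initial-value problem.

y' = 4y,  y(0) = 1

General solution: y = Ce^(4x)
Applying IC y(0) = 1:
Particular solution: y = e^(4x)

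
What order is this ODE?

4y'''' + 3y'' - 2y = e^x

The order is 4 (highest derivative is of order 4).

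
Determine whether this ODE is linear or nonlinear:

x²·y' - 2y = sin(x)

Linear (y and its derivatives appear to the first power only, no products of y terms)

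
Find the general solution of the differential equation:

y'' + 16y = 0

Characteristic equation: r² + 16 = 0
Roots: r = ±4i (complex conjugates)
General solution: y = C₁cos(4x) + C₂sin(4x)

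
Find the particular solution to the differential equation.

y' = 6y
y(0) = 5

General solution: y = Ce^(6x)
Applying IC y(0) = 5:
Particular solution: y = 5e^(6x)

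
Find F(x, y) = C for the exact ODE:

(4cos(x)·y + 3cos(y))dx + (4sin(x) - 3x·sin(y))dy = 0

Verify exactness: ∂M/∂y = ∂N/∂x ✓
Find F(x,y) such that ∂F/∂x = M, ∂F/∂y = N
Solution: 4sin(x)·y + 3x·cos(y) = C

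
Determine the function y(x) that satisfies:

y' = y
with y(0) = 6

General solution: y = Ce^x
Applying IC y(0) = 6:
Particular solution: y = 6e^x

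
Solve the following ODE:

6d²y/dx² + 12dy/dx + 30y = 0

Characteristic equation: 6r² + 12r + 30 = 0
Divide by 6: r² + 2r + 5 = 0
Roots: r = -1 ± 2i (complex conjugates)
General solution: y = e^(-x)(C₁cos(2x) + C₂sin(2x))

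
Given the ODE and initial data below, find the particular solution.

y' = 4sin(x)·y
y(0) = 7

General solution: y = Ce^(-4cos(x))
Applying IC y(0) = 7:
Particular solution: y = 7e^(4(1-cos(x)))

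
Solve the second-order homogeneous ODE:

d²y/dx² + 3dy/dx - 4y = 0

Characteristic equation: r² + 3r - 4 = 0
Roots: r = 1, -4 (distinct real)
General solution: y = C₁e^x + C₂e^(-4x)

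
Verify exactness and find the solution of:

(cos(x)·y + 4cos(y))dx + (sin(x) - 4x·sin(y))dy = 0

Verify exactness: ∂M/∂y = ∂N/∂x ✓
Find F(x,y) such that ∂F/∂x = M, ∂F/∂y = N
Solution: sin(x)·y + 4x·cos(y) = C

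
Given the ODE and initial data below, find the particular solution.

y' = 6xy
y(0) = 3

General solution: y = Ce^(3x²)
Applying IC y(0) = 3:
Particular solution: y = 3e^(3x²)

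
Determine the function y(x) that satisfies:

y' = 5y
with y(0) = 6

General solution: y = Ce^(5x)
Applying IC y(0) = 6:
Particular solution: y = 6e^(5x)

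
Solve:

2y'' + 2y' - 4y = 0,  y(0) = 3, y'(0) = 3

General solution: y = C₁e^x + C₂e^(-2x)
Applying ICs: C₁ = 3, C₂ = 0
Particular solution: y = 3e^x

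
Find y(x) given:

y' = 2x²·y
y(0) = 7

General solution: y = Ce^(2x³/3)
Applying IC y(0) = 7:
Particular solution: y = 7e^(2x³/3)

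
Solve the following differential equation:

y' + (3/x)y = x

Using integrating factor method:

General solution: y = (1/5)x^2 + Cx^(-3)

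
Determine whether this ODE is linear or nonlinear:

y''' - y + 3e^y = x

Nonlinear (e^y is nonlinear in y)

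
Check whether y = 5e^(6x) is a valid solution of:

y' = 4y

Verification:
y = 5e^(6x)
y' = 30e^(6x)
But 4y = 20e^(6x)
y' ≠ 4y — the derivative does not match

No, it is not a solution.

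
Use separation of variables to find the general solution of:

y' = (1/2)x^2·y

Separating variables and integrating:
ln|y| = x^3/6 + C

General solution: y = Ce^(x^3/6)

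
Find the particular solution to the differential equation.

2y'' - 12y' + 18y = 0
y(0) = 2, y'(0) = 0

General solution: y = (C₁ + C₂x)e^(3x)
Repeated root r = 3
Applying ICs: C₁ = 2, C₂ = -6
Particular solution: y = (2 - 6x)e^(3x)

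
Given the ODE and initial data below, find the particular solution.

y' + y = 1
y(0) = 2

General solution: y = 1 + Ce^(-x)
Applying y(0) = 2: C = 2 - 1 = 1
Particular solution: y = 1 + e^(-x)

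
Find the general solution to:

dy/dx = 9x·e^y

Separating variables and integrating:
-e^(-y) = 9x²/2 + C

General solution: y = -ln(C - 9x²/2)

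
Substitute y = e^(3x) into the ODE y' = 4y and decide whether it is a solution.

Verification:
y = e^(3x)
y' = 3e^(3x)
But 4y = 4e^(3x)
y' ≠ 4y — the derivative does not match

No, it is not a solution.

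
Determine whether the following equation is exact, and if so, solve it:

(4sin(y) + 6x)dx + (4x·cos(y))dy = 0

Verify exactness: ∂M/∂y = ∂N/∂x ✓
Find F(x,y) such that ∂F/∂x = M, ∂F/∂y = N
Solution: 4x·sin(y) + 3x² = C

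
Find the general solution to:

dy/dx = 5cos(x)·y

Separating variables and integrating:
ln|y| = 5sin(x) + C

General solution: y = Ce^(5sin(x))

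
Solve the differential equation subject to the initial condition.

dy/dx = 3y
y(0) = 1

General solution: y = Ce^(3x)
Applying IC y(0) = 1:
Particular solution: y = e^(3x)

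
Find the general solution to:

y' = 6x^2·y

Separating variables and integrating:
ln|y| = 2x^3 + C

General solution: y = Ce^(2x^3)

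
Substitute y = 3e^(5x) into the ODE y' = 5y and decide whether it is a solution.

Verification:
y = 3e^(5x)
y' = 15e^(5x)
5y = 15e^(5x)
y' = 5y ✓

Yes, it is a solution.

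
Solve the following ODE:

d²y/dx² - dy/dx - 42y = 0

Characteristic equation: r² - r - 42 = 0
Roots: r = 7, -6 (distinct real)
General solution: y = C₁e^(7x) + C₂e^(-6x)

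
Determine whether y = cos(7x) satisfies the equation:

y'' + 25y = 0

Verification:
y'' = -49cos(7x)
y'' + 25y ≠ 0 (frequency mismatch: got 49 instead of 25)

No, it is not a solution.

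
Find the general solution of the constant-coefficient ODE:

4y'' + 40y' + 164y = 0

Characteristic equation: 4r² + 40r + 164 = 0
Divide by 4: r² + 10r + 41 = 0
Roots: r = -5 ± 4i (complex conjugates)
General solution: y = e^(-5x)(C₁cos(4x) + C₂sin(4x))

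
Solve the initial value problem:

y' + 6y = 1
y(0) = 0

General solution: y = 1/6 + Ce^(-6x)
Applying y(0) = 0: C = 0 - 1/6 = -1/6
Particular solution: y = 1/6 - (1/6)e^(-6x)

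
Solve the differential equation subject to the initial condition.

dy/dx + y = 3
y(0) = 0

General solution: y = 3 + Ce^(-x)
Applying y(0) = 0: C = 0 - 3 = -3
Particular solution: y = 3 - 3e^(-x)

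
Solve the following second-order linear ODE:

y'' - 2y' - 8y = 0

Characteristic equation: r² - 2r - 8 = 0
Roots: r = 4, -2 (distinct real)
General solution: y = C₁e^(4x) + C₂e^(-2x)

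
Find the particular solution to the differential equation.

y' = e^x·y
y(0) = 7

General solution: y = Ce^(e^x)
Applying IC y(0) = 7:
Particular solution: y = 7e^(e^x - 1)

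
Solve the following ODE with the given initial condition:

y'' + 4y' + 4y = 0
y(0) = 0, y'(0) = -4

General solution: y = (C₁ + C₂x)e^(-2x)
Repeated root r = -2
Applying ICs: C₁ = 0, C₂ = -4
Particular solution: y = -4xe^(-2x)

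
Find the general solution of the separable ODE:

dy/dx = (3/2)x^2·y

Separating variables and integrating:
ln|y| = x^3/2 + C

General solution: y = Ce^(x^3/2)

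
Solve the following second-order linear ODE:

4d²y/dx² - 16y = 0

Characteristic equation: 4r² - 16 = 0
Divide by 4: r² - 4 = 0
Roots: r = 2, -2 (distinct real)
General solution: y = C₁e^(2x) + C₂e^(-2x)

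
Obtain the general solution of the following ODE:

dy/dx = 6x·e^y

Separating variables and integrating:
-e^(-y) = 3x² + C

General solution: y = -ln(C - 3x²)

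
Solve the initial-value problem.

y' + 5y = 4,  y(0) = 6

General solution: y = 4/5 + Ce^(-5x)
Applying y(0) = 6: C = 6 - 4/5 = 26/5
Particular solution: y = 4/5 + (26/5)e^(-5x)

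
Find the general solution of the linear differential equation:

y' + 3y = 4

Using integrating factor method:

General solution: y = 4/3 + Ce^(-3x)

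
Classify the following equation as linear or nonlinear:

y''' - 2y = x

Linear (y and its derivatives appear to the first power only, no products of y terms)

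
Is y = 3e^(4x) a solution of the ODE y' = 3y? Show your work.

Verification:
y = 3e^(4x)
y' = 12e^(4x)
But 3y = 9e^(4x)
y' ≠ 3y — the derivative does not match

No, it is not a solution.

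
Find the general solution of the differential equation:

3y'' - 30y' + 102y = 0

Characteristic equation: 3r² - 30r + 102 = 0
Divide by 3: r² - 10r + 34 = 0
Roots: r = 5 ± 3i (complex conjugates)
General solution: y = e^(5x)(C₁cos(3x) + C₂sin(3x))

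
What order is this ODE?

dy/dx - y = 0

The order is 1 (highest derivative is of order 1).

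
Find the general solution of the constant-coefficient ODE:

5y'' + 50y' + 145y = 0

Characteristic equation: 5r² + 50r + 145 = 0
Divide by 5: r² + 10r + 29 = 0
Roots: r = -5 ± 2i (complex conjugates)
General solution: y = e^(-5x)(C₁cos(2x) + C₂sin(2x))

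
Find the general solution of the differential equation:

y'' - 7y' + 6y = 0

Characteristic equation: r² - 7r + 6 = 0
Roots: r = 6, 1 (distinct real)
General solution: y = C₁e^(6x) + C₂e^x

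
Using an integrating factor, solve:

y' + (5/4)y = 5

Using integrating factor method:

General solution: y = 4 + Ce^(-5x/4)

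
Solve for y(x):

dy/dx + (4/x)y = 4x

Using integrating factor method:

General solution: y = (2/3)x^2 + Cx^(-4)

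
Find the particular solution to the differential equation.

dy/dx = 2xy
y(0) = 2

General solution: y = Ce^(x²)
Applying IC y(0) = 2:
Particular solution: y = 2e^(x²)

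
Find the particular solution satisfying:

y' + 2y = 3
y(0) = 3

General solution: y = 3/2 + Ce^(-2x)
Applying y(0) = 3: C = 3 - 3/2 = 3/2
Particular solution: y = 3/2 + (3/2)e^(-2x)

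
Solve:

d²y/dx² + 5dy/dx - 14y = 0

Characteristic equation: r² + 5r - 14 = 0
Roots: r = 2, -7 (distinct real)
General solution: y = C₁e^(2x) + C₂e^(-7x)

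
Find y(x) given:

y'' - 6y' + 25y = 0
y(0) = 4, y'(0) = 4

General solution: y = e^(3x)(C₁cos(4x) + C₂sin(4x))
Complex roots r = 3 ± 4i
Applying ICs: C₁ = 4, C₂ = -2
Particular solution: y = e^(3x)(4cos(4x) - 2sin(4x))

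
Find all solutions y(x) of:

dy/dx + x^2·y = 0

Using integrating factor method:

General solution: y = Ce^(-x^3/3)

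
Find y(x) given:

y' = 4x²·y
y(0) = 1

General solution: y = Ce^(4x³/3)
Applying IC y(0) = 1:
Particular solution: y = e^(4x³/3)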